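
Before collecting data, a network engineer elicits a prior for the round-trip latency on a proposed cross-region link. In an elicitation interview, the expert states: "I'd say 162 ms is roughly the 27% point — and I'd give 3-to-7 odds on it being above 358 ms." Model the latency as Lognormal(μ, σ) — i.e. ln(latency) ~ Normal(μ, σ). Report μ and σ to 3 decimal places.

If T ~ Lognormal(μ,σ) then ln T ~ Normal(μ,σ), so the p-quantile of ln T is μ + z_p·σ.
ln(162) = 5.088 and ln(358) = 5.881; z_{0.27} = -0.6128, z_{0.7} = 0.5244.
σ = (5.881 − 5.088)/(0.5244 − (-0.6128)) = 0.697.
μ = 5.088 − (-0.6128)·0.697 = 5.515.

μ ≈ 5.515, σ ≈ 0.697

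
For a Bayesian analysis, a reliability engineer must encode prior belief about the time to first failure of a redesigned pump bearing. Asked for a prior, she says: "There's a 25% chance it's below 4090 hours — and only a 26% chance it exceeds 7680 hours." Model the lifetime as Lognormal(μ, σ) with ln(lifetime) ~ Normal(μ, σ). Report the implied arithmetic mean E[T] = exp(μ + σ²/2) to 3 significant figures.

If T ~ Lognormal(μ,σ) then ln T ~ Normal(μ,σ), so the p-quantile of ln T is μ + z_p·σ.
ln(4090) = 8.316 and ln(7680) = 8.946; z_{0.25} = -0.6745, z_{0.74} = 0.6433.
σ = (8.946 − 8.316)/(0.6433 − (-0.6745)) = 0.478.
μ = 8.316 − (-0.6745)·0.478 = 8.639.
E[T] = exp(μ + σ²/2) = exp(8.639 + 0.1143) = 6330 hours.

E[T] ≈ 6330 hours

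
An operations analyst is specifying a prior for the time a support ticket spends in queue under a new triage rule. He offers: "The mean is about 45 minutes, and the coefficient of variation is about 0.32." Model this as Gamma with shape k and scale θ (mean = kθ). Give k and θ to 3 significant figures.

For Gamma(k, scale θ): mean = kθ, variance = kθ², so CV = 1/√k.
CV = 0.32, hence k = 1/CV² = 9.77.
Then θ = mean/k = 45/9.77 = 4.61.

k ≈ 9.77, θ ≈ 4.61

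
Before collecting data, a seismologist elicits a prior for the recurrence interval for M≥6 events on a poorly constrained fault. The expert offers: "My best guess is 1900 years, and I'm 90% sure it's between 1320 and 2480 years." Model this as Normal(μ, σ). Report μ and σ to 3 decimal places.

A symmetric 90% interval runs μ ± z·σ with z = 1.645.
Half-width = 580, so σ = 580/1.645 = 352.615.
μ is the stated best guess, 1900.000.

μ = 1900.000, σ = 352.615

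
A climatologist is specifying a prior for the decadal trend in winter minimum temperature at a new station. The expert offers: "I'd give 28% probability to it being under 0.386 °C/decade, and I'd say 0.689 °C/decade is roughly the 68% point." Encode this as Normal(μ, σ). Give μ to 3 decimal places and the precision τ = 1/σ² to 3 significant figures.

For Normal(μ,σ), the p-quantile is μ + z_p·σ. Here z_{0.28} = -0.5828, z_{0.68} = 0.4677.
So 0.386 = μ − 0.5828σ and 0.689 = μ + 0.4677σ.
Subtracting: σ = (0.689 − 0.386)/(0.4677 − (-0.5828)) = 0.288.
Then μ = 0.386 − (-0.5828)·0.288 = 0.554.
Precision τ = 1/σ² = 1/0.2884² = 12.

μ = 0.554, τ = 12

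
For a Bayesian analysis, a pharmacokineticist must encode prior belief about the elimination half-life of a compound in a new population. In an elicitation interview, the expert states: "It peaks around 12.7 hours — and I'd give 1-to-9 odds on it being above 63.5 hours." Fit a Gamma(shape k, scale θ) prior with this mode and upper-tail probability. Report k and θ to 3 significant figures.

k ≈ 1.68, θ ≈ 18.6

Gamma(k,θ) with k>1 has mode (k−1)θ, so θ = 12.7/(k−1).
Need P(X < 63.5) = 0.9 with θ tied to k this way. Start at k = 2, θ = 12.7: P(X<63.5) ≈ 0.960.
Too high — lower k to spread out. Iterating converges to k ≈ 1.68.
Then θ = 12.7/(1.68−1) ≈ 18.6.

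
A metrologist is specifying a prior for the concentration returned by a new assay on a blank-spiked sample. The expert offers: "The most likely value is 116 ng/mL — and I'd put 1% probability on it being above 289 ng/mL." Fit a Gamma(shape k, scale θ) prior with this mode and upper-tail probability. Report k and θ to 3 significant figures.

Gamma(k,θ) with k>1 has mode (k−1)θ, so θ = 116/(k−1).
Need P(X < 289) = 0.99 with θ tied to k this way. Start at k = 2, θ = 116: P(X<289) ≈ 0.711.
Too low — raise k to concentrate. Iterating converges to k ≈ 6.64.
Then θ = 116/(6.64−1) ≈ 20.6.

k ≈ 6.64, θ ≈ 20.6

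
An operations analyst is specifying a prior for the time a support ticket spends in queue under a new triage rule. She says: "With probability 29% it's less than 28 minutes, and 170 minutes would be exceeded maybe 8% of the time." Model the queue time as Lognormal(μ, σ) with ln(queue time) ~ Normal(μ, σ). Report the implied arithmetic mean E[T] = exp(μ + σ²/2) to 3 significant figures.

If T ~ Lognormal(μ,σ) then ln T ~ Normal(μ,σ), so the p-quantile of ln T is μ + z_p·σ.
ln(28) = 3.332 and ln(170) = 5.136; z_{0.29} = -0.5534, z_{0.92} = 1.405.
σ = (5.136 − 3.332)/(1.405 − (-0.5534)) = 0.921.
μ = 3.332 − (-0.5534)·0.921 = 3.842.
E[T] = exp(μ + σ²/2) = exp(3.842 + 0.4241) = 71.2 minutes.

E[T] ≈ 71.2 minutes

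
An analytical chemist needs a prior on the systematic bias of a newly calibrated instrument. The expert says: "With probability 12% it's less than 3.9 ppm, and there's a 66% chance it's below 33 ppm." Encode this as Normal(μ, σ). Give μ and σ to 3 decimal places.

The p-quantile of Normal(μ,σ) is μ + z_p·σ, with z_{0.12} = -1.175 and z_{0.66} = 0.4125.
Eliminate σ: μ = (z₂·x₁ − z₁·x₂)/(z₂ − z₁) = (0.4125·3.9 − (-1.175)·33)/1.587 = 25.439.
Then σ = (x₂ − x₁)/(z₂ − z₁) = (33 − 3.9)/1.587 = 18.331.

μ = 25.439, σ = 18.331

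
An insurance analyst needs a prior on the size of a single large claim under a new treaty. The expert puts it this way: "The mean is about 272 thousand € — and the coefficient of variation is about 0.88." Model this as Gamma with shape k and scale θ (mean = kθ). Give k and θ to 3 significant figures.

For Gamma(k, scale θ): mean = kθ, variance = kθ², so CV = 1/√k.
CV = 0.88, hence k = 1/CV² = 1.29.
Then θ = mean/k = 272/1.29 = 211.

k ≈ 1.29, θ ≈ 211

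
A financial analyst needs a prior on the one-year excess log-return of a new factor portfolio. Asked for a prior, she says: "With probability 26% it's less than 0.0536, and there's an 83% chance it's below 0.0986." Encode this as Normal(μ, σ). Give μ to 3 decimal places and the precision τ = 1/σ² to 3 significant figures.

μ = 0.072, τ = 1260

For Normal(μ,σ), the p-quantile is μ + z_p·σ. Here z_{0.26} = -0.6433, z_{0.83} = 0.9542.
So 0.0536 = μ − 0.6433σ and 0.0986 = μ + 0.9542σ.
Subtracting: σ = (0.0986 − 0.0536)/(0.9542 − (-0.6433)) = 0.028.
Then μ = 0.0536 − (-0.6433)·0.028 = 0.072.
Precision τ = 1/σ² = 1/0.02817² = 1260.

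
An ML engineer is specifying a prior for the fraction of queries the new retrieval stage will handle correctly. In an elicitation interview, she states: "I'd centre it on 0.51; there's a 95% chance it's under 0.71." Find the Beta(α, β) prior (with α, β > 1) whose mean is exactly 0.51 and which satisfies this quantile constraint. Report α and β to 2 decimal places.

α ≈ 8.09, β ≈ 7.78

With mean 0.51 fixed, write α = 0.51s, β = 0.49s where s = α+β.
Need P(θ < 0.71) = 0.95 under Beta(0.51s, 0.49s). Normal approximation: (q−m)/√(m(1−m)/s) ≈ z_{0.95} = 1.64, so s ≈ 0.51·0.49·(1.64)²/(0.71−0.51)² = 16.9.
At s = 16.9: P(θ<0.71) ≈ 0.955. Adjusting to match 0.95 gives s ≈ 15.87.
So α = 0.51·15.87 ≈ 8.09, β = 0.49·15.87 ≈ 7.78.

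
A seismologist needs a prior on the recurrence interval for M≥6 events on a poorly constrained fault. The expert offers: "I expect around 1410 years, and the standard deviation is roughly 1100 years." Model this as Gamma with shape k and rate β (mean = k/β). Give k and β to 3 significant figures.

For Gamma(k, rate β): mean = k/β, variance = k/β², so CV = 1/√k.
CV = SD/mean = 1100/1410 = 0.7801, hence k = 1/CV² = 1.64.
Then β = k/mean = 1.64/1410 = 0.00117.

k ≈ 1.64, β ≈ 0.00117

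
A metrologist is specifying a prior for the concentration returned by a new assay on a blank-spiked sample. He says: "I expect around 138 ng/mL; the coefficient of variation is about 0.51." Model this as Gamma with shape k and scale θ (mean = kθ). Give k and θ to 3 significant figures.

For Gamma(k, scale θ): mean = kθ, variance = kθ², so CV = 1/√k.
CV = 0.51, hence k = 1/CV² = 3.84.
Then θ = mean/k = 138/3.84 = 35.9.

k ≈ 3.84, θ ≈ 35.9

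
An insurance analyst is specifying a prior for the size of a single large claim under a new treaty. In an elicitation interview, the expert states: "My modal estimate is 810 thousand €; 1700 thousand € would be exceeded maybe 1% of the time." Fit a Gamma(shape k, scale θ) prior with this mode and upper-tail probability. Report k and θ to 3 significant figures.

Gamma(k,θ) with k>1 has mode (k−1)θ, so θ = 810/(k−1).
Need P(X < 1700) = 0.99 with θ tied to k this way. Start at k = 2, θ = 810: P(X<1700) ≈ 0.620.
Too low — raise k to concentrate. Iterating converges to k ≈ 9.85.
Then θ = 810/(9.85−1) ≈ 91.5.

k ≈ 9.85, θ ≈ 91.5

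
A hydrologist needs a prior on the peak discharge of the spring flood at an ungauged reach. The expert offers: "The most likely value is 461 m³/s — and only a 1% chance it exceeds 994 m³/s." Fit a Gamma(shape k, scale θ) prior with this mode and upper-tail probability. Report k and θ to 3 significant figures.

k ≈ 9.2, θ ≈ 56.2

Gamma(k,θ) with k>1 has mode (k−1)θ, so θ = 461/(k−1).
Need P(X < 994) = 0.99 with θ tied to k this way. Start at k = 2, θ = 461: P(X<994) ≈ 0.635.
Too low — raise k to concentrate. Iterating converges to k ≈ 9.2.
Then θ = 461/(9.2−1) ≈ 56.2.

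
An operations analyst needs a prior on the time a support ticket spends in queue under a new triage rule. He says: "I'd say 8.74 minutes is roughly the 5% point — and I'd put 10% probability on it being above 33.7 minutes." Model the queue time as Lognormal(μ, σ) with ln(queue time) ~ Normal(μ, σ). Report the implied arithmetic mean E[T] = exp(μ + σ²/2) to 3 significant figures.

If T ~ Lognormal(μ,σ) then ln T ~ Normal(μ,σ), so the p-quantile of ln T is μ + z_p·σ.
ln(8.74) = 2.168 and ln(33.7) = 3.517; z_{0.05} = -1.645, z_{0.9} = 1.282.
σ = (3.517 − 2.168)/(1.282 − (-1.645)) = 0.461.
μ = 2.168 − (-1.645)·0.461 = 2.926.
E[T] = exp(μ + σ²/2) = exp(2.926 + 0.1063) = 20.8 minutes.

E[T] ≈ 20.8 minutes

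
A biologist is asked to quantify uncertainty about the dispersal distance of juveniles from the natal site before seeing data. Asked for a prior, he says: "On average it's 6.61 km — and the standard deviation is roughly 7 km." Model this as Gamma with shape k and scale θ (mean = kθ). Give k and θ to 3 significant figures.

k ≈ 0.892, θ ≈ 7.41

For Gamma(k, scale θ): mean = kθ, variance = kθ², so CV = 1/√k.
CV = SD/mean = 7/6.61 = 1.059, hence k = 1/CV² = 0.892.
Then θ = mean/k = 6.61/0.892 = 7.41.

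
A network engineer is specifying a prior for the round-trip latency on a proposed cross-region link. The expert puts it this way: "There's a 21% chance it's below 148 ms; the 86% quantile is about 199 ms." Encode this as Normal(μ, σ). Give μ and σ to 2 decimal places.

μ = 169.80, σ = 27.03

For Normal(μ,σ), the p-quantile is μ + z_p·σ. Here z_{0.21} = -0.8064, z_{0.86} = 1.08.
So 148 = μ − 0.8064σ and 199 = μ + 1.08σ.
Subtracting: σ = (199 − 148)/(1.08 − (-0.8064)) = 27.03.
Then μ = 148 − (-0.8064)·27.03 = 169.80.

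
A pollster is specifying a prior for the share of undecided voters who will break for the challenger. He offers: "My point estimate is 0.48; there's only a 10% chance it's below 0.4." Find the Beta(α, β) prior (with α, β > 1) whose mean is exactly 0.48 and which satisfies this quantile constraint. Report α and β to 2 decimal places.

With mean 0.48 fixed, write α = 0.48s, β = 0.52s where s = α+β.
Need P(θ < 0.4) = 0.1 under Beta(0.48s, 0.52s). Normal approximation: (q−m)/√(m(1−m)/s) ≈ z_{0.1} = -1.28, so s ≈ 0.48·0.52·(-1.28)²/(0.4−0.48)² = 64.1.
At s = 64.1: P(θ<0.4) ≈ 0.099. Adjusting to match 0.1 gives s ≈ 63.50.
So α = 0.48·63.50 ≈ 30.48, β = 0.52·63.50 ≈ 33.02.

α ≈ 30.48, β ≈ 33.02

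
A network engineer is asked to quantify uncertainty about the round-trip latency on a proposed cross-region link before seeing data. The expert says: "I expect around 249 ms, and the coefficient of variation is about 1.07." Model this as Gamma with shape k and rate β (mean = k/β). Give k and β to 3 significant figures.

For Gamma(k, rate β): mean = k/β, variance = k/β², so CV = 1/√k.
CV = 1.07, hence k = 1/CV² = 0.873.
Then β = k/mean = 0.873/249 = 0.00351.

k ≈ 0.873, β ≈ 0.00351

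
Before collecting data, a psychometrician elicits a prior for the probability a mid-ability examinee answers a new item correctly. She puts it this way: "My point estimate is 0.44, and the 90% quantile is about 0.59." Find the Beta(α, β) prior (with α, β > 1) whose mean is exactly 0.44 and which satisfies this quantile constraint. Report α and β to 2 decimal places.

With mean 0.44 fixed, write α = 0.44s, β = 0.56s where s = α+β.
Need P(θ < 0.59) = 0.9 under Beta(0.44s, 0.56s). Normal approximation: (q−m)/√(m(1−m)/s) ≈ z_{0.9} = 1.28, so s ≈ 0.44·0.56·(1.28)²/(0.59−0.44)² = 18.0.
At s = 18.0: P(θ<0.59) ≈ 0.900. Adjusting to match 0.9 gives s ≈ 18.00.
So α = 0.44·18.00 ≈ 7.92, β = 0.56·18.00 ≈ 10.08.

α ≈ 7.92, β ≈ 10.08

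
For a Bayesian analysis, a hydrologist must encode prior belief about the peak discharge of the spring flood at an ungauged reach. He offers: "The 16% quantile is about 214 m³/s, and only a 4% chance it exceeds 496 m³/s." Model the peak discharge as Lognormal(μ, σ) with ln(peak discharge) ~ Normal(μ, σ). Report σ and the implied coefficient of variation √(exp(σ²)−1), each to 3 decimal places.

σ ≈ 0.306, CV ≈ 0.314

If T ~ Lognormal(μ,σ) then ln T ~ Normal(μ,σ), so the p-quantile of ln T is μ + z_p·σ.
ln(214) = 5.366 and ln(496) = 6.207; z_{0.16} = -0.9945, z_{0.96} = 1.751.
σ = (6.207 − 5.366)/(1.751 − (-0.9945)) = 0.306.
μ = 5.366 − (-0.9945)·0.306 = 5.670.
CV = √(exp(σ²)−1) = √(exp(0.0938)−1) = 0.314.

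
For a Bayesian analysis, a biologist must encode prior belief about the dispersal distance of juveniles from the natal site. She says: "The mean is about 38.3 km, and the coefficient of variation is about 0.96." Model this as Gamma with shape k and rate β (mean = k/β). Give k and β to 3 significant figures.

k ≈ 1.09, β ≈ 0.0283

For Gamma(k, rate β): mean = k/β, variance = k/β², so CV = 1/√k.
CV = 0.96, hence k = 1/CV² = 1.09.
Then β = k/mean = 1.09/38.3 = 0.0283.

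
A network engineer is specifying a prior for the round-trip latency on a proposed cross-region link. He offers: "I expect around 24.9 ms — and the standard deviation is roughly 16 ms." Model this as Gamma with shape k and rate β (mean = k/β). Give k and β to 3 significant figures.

k ≈ 2.42, β ≈ 0.0973

For Gamma(k, rate β): mean = k/β, variance = k/β², so CV = 1/√k.
CV = SD/mean = 16/24.9 = 0.6426, hence k = 1/CV² = 2.42.
Then β = k/mean = 2.42/24.9 = 0.0973.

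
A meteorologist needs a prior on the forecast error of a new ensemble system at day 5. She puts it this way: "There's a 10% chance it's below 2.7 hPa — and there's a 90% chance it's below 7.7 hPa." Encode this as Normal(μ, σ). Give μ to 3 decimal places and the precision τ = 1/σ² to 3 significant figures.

For Normal(μ,σ), the p-quantile is μ + z_p·σ. Here z_{0.1} = -1.282, z_{0.9} = 1.282.
So 2.7 = μ − 1.282σ and 7.7 = μ + 1.282σ.
Subtracting: σ = (7.7 − 2.7)/(1.282 − (-1.282)) = 1.951.
Then μ = 2.7 − (-1.282)·1.951 = 5.200.
Precision τ = 1/σ² = 1/1.951² = 0.263.

μ = 5.200, τ = 0.263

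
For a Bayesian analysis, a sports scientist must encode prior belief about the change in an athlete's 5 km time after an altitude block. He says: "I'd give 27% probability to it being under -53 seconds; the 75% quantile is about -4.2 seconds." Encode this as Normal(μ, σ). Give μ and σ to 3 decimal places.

For Normal(μ,σ), the p-quantile is μ + z_p·σ. Here z_{0.27} = -0.6128, z_{0.75} = 0.6745.
So -53 = μ − 0.6128σ and -4.2 = μ + 0.6745σ.
Subtracting: σ = (-4.2 − -53)/(0.6745 − (-0.6128)) = 37.909.
Then μ = -53 − (-0.6128)·37.909 = -29.769.

μ = -29.769, σ = 37.909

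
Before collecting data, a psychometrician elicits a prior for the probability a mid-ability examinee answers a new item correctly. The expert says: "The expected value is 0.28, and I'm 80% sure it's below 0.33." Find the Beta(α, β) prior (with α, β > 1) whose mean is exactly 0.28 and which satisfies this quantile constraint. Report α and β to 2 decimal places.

α ≈ 15.47, β ≈ 39.77

With mean 0.28 fixed, write α = 0.28s, β = 0.72s where s = α+β.
Need P(θ < 0.33) = 0.8 under Beta(0.28s, 0.72s). Normal approximation: (q−m)/√(m(1−m)/s) ≈ z_{0.8} = 0.842, so s ≈ 0.28·0.72·(0.842)²/(0.33−0.28)² = 57.1.
At s = 57.1: P(θ<0.33) ≈ 0.804. Adjusting to match 0.8 gives s ≈ 55.23.
So α = 0.28·55.23 ≈ 15.47, β = 0.72·55.23 ≈ 39.77.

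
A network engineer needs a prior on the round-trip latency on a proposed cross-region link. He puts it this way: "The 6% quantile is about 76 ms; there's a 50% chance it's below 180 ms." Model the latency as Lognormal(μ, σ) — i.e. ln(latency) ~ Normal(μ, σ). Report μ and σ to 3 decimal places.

μ ≈ 5.193, σ ≈ 0.555

If T ~ Lognormal(μ,σ) then ln T ~ Normal(μ,σ), so the p-quantile of ln T is μ + z_p·σ.
ln(76) = 4.331 and ln(180) = 5.193; z_{0.06} = -1.555, z_{0.5} = 0.
σ = (5.193 − 4.331)/(0 − (-1.555)) = 0.555.
μ = 4.331 − (-1.555)·0.555 = 5.193.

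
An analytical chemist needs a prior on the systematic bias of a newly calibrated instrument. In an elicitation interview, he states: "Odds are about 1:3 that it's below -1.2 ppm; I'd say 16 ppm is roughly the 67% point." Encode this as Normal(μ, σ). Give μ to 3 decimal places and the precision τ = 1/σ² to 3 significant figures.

μ = 9.210, τ = 0.0042

The p-quantile of Normal(μ,σ) is μ + z_p·σ, with z_{0.25} = -0.6745 and z_{0.67} = 0.4399.
Eliminate σ: μ = (z₂·x₁ − z₁·x₂)/(z₂ − z₁) = (0.4399·-1.2 − (-0.6745)·16)/1.114 = 9.210.
Then σ = (x₂ − x₁)/(z₂ − z₁) = (16 − -1.2)/1.114 = 15.434.
Precision τ = 1/σ² = 1/15.43² = 0.0042.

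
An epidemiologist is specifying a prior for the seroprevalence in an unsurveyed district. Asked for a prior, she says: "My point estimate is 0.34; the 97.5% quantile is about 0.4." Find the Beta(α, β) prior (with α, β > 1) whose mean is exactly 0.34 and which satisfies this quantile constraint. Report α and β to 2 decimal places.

α ≈ 84.32, β ≈ 163.68

With mean 0.34 fixed, write α = 0.34s, β = 0.66s where s = α+β.
Need P(θ < 0.4) = 0.975 under Beta(0.34s, 0.66s). Normal approximation: (q−m)/√(m(1−m)/s) ≈ z_{0.975} = 1.96, so s ≈ 0.34·0.66·(1.96)²/(0.4−0.34)² = 239.5.
At s = 239.5: P(θ<0.4) ≈ 0.973. Adjusting to match 0.975 gives s ≈ 248.01.
So α = 0.34·248.01 ≈ 84.32, β = 0.66·248.01 ≈ 163.68.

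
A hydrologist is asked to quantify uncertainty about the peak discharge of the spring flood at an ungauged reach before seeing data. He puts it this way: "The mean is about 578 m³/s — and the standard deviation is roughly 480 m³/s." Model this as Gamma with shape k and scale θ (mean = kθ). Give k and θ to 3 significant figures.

For Gamma(k, scale θ): mean = kθ, variance = kθ², so CV = 1/√k.
CV = SD/mean = 480/578 = 0.8304, hence k = 1/CV² = 1.45.
Then θ = mean/k = 578/1.45 = 399.

k ≈ 1.45, θ ≈ 399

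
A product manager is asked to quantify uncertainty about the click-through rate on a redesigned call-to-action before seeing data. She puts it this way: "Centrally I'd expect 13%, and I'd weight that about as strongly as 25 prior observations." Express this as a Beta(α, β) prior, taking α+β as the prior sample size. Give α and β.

α = 3.25, β = 21.75

Under the effective-sample-size interpretation, Beta(α, β) has prior mean α/(α+β) and prior sample size α+β.
So α+β = 25 and α/(α+β) = 0.13, giving α = 0.13·25 = 3.25 and β = 25 − 3.25 = 21.75.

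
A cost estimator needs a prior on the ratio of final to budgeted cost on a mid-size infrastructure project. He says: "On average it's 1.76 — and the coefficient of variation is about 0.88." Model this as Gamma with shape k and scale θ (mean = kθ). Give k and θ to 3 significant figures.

k ≈ 1.29, θ ≈ 1.36

For Gamma(k, scale θ): mean = kθ, variance = kθ², so CV = 1/√k.
CV = 0.88, hence k = 1/CV² = 1.29.
Then θ = mean/k = 1.76/1.29 = 1.36.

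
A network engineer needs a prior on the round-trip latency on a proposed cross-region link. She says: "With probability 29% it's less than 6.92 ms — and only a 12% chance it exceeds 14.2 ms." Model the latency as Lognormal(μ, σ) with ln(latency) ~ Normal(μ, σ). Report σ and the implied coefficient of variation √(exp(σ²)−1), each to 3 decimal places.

σ ≈ 0.416, CV ≈ 0.435

If T ~ Lognormal(μ,σ) then ln T ~ Normal(μ,σ), so the p-quantile of ln T is μ + z_p·σ.
ln(6.92) = 1.934 and ln(14.2) = 2.653; z_{0.29} = -0.5534, z_{0.88} = 1.175.
σ = (2.653 − 1.934)/(1.175 − (-0.5534)) = 0.416.
μ = 1.934 − (-0.5534)·0.416 = 2.165.
CV = √(exp(σ²)−1) = √(exp(0.1730)−1) = 0.435.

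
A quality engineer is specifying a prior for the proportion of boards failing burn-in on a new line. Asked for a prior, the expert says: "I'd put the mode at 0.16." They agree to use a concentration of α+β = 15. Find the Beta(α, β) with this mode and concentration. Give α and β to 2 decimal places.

For α,β > 1 the Beta mode is (α−1)/(α+β−2). With α+β = 15, the mode is (α−1)/13.
Set (α−1)/13 = 0.16 → α = 1 + 0.16·13 = 3.08.
β = 15 − α = 11.92.

α = 3.08, β = 11.92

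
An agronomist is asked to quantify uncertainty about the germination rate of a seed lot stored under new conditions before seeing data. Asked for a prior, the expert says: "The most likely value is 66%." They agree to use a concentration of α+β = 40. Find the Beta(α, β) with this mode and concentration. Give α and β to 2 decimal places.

α = 26.08, β = 13.92

For α,β > 1 the Beta mode is (α−1)/(α+β−2). With α+β = 40, the mode is (α−1)/38.
Set (α−1)/38 = 0.66 → α = 1 + 0.66·38 = 26.08.
β = 40 − α = 13.92.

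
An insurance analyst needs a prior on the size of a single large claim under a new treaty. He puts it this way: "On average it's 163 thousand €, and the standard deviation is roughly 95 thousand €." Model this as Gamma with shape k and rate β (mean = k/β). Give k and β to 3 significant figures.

For Gamma(k, rate β): mean = k/β, variance = k/β², so CV = 1/√k.
CV = SD/mean = 95/163 = 0.5828, hence k = 1/CV² = 2.94.
Then β = k/mean = 2.94/163 = 0.0181.

k ≈ 2.94, β ≈ 0.0181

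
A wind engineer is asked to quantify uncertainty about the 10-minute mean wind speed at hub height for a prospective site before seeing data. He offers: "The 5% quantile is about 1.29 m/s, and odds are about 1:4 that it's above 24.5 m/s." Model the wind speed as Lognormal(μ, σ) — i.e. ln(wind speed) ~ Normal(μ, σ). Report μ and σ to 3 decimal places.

μ ≈ 2.202, σ ≈ 1.184

If T ~ Lognormal(μ,σ) then ln T ~ Normal(μ,σ), so the p-quantile of ln T is μ + z_p·σ.
ln(1.29) = 0.2546 and ln(24.5) = 3.199; z_{0.05} = -1.645, z_{0.8} = 0.8416.
σ = (3.199 − 0.2546)/(0.8416 − (-1.645)) = 1.184.
μ = 0.2546 − (-1.645)·1.184 = 2.202.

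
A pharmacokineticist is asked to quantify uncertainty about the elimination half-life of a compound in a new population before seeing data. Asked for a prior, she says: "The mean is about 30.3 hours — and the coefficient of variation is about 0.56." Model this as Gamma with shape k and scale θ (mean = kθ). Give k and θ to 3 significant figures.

k ≈ 3.19, θ ≈ 9.5

For Gamma(k, scale θ): mean = kθ, variance = kθ², so CV = 1/√k.
CV = 0.56, hence k = 1/CV² = 3.19.
Then θ = mean/k = 30.3/3.19 = 9.5.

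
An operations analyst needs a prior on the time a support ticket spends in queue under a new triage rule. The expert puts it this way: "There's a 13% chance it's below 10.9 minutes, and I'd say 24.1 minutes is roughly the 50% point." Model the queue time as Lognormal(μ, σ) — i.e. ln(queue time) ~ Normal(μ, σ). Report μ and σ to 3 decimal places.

μ ≈ 3.182, σ ≈ 0.704

If T ~ Lognormal(μ,σ) then ln T ~ Normal(μ,σ), so the p-quantile of ln T is μ + z_p·σ.
ln(10.9) = 2.389 and ln(24.1) = 3.182; z_{0.13} = -1.126, z_{0.5} = 0.
σ = (3.182 − 2.389)/(0 − (-1.126)) = 0.704.
μ = 2.389 − (-1.126)·0.704 = 3.182.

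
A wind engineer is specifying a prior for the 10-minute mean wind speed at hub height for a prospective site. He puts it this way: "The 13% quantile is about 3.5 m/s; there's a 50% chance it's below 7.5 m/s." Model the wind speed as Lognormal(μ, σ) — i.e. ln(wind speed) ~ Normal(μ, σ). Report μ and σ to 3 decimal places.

μ ≈ 2.015, σ ≈ 0.677

If T ~ Lognormal(μ,σ) then ln T ~ Normal(μ,σ), so the p-quantile of ln T is μ + z_p·σ.
ln(3.5) = 1.253 and ln(7.5) = 2.015; z_{0.13} = -1.126, z_{0.5} = 0.
σ = (2.015 − 1.253)/(0 − (-1.126)) = 0.677.
μ = 1.253 − (-1.126)·0.677 = 2.015.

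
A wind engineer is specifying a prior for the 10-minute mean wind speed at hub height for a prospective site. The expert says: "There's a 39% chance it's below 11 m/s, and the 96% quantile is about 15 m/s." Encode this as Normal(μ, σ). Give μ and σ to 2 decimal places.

μ = 11.55, σ = 1.97

For Normal(μ,σ), the p-quantile is μ + z_p·σ. Here z_{0.39} = -0.2793, z_{0.96} = 1.751.
So 11 = μ − 0.2793σ and 15 = μ + 1.751σ.
Subtracting: σ = (15 − 11)/(1.751 − (-0.2793)) = 1.97.
Then μ = 11 − (-0.2793)·1.97 = 11.55.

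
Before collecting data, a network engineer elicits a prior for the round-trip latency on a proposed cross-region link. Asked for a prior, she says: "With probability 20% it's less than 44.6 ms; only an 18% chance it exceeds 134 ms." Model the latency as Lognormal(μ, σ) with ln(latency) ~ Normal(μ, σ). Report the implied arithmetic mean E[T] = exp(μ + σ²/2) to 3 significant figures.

E[T] ≈ 91.9 ms

If T ~ Lognormal(μ,σ) then ln T ~ Normal(μ,σ), so the p-quantile of ln T is μ + z_p·σ.
ln(44.6) = 3.798 and ln(134) = 4.898; z_{0.2} = -0.8416, z_{0.82} = 0.9154.
σ = (4.898 − 3.798)/(0.9154 − (-0.8416)) = 0.626.
μ = 3.798 − (-0.8416)·0.626 = 4.325.
E[T] = exp(μ + σ²/2) = exp(4.325 + 0.1960) = 91.9 ms.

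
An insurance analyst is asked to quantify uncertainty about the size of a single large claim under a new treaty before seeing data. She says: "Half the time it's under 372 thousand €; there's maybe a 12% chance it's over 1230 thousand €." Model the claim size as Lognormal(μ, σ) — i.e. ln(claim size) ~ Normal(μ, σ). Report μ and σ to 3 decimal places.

μ ≈ 5.919, σ ≈ 1.018

If T ~ Lognormal(μ,σ) then ln T ~ Normal(μ,σ), so the p-quantile of ln T is μ + z_p·σ.
ln(372) = 5.919 and ln(1230) = 7.115; z_{0.5} = 0, z_{0.88} = 1.175.
σ = (7.115 − 5.919)/(1.175 − (0)) = 1.018.
μ = 5.919 − (0)·1.018 = 5.919.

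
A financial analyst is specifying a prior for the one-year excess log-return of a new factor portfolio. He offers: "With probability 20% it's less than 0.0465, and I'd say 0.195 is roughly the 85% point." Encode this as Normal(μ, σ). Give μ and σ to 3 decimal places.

The p-quantile of Normal(μ,σ) is μ + z_p·σ, with z_{0.2} = -0.8416 and z_{0.85} = 1.036.
Eliminate σ: μ = (z₂·x₁ − z₁·x₂)/(z₂ − z₁) = (1.036·0.0465 − (-0.8416)·0.195)/1.878 = 0.113.
Then σ = (x₂ − x₁)/(z₂ − z₁) = (0.195 − 0.0465)/1.878 = 0.079.

μ = 0.113, σ = 0.079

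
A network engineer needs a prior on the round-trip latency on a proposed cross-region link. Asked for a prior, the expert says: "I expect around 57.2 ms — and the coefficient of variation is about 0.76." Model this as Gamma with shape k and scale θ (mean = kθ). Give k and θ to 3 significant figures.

k ≈ 1.73, θ ≈ 33

For Gamma(k, scale θ): mean = kθ, variance = kθ², so CV = 1/√k.
CV = 0.76, hence k = 1/CV² = 1.73.
Then θ = mean/k = 57.2/1.73 = 33.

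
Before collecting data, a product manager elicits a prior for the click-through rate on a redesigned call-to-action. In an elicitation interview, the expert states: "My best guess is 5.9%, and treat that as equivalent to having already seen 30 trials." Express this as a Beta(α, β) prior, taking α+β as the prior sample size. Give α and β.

Under the effective-sample-size interpretation, Beta(α, β) has prior mean α/(α+β) and prior sample size α+β.
So α+β = 30 and α/(α+β) = 0.059, giving α = 0.059·30 = 1.77 and β = 30 − 1.77 = 28.23.

α = 1.77, β = 28.23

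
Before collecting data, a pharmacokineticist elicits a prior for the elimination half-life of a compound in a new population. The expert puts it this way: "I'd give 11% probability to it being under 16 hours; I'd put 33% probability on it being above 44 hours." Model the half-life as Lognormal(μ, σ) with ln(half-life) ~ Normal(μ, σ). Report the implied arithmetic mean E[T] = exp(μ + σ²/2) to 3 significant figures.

If T ~ Lognormal(μ,σ) then ln T ~ Normal(μ,σ), so the p-quantile of ln T is μ + z_p·σ.
ln(16) = 2.773 and ln(44) = 3.784; z_{0.11} = -1.227, z_{0.67} = 0.4399.
σ = (3.784 − 2.773)/(0.4399 − (-1.227)) = 0.607.
μ = 2.773 − (-1.227)·0.607 = 3.517.
E[T] = exp(μ + σ²/2) = exp(3.517 + 0.1843) = 40.5 hours.

E[T] ≈ 40.5 hours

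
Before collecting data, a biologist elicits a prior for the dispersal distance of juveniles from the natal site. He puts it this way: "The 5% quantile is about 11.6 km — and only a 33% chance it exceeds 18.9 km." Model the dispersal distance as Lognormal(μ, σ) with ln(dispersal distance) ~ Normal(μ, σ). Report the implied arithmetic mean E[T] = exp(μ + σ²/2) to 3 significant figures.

If T ~ Lognormal(μ,σ) then ln T ~ Normal(μ,σ), so the p-quantile of ln T is μ + z_p·σ.
ln(11.6) = 2.451 and ln(18.9) = 2.939; z_{0.05} = -1.645, z_{0.67} = 0.4399.
σ = (2.939 − 2.451)/(0.4399 − (-1.645)) = 0.234.
μ = 2.451 − (-1.645)·0.234 = 2.836.
E[T] = exp(μ + σ²/2) = exp(2.836 + 0.0274) = 17.5 km.

E[T] ≈ 17.5 km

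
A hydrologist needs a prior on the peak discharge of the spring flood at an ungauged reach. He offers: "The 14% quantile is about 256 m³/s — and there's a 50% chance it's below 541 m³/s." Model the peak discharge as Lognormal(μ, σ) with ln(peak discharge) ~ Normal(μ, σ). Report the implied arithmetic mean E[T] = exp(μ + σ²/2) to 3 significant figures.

If T ~ Lognormal(μ,σ) then ln T ~ Normal(μ,σ), so the p-quantile of ln T is μ + z_p·σ.
ln(256) = 5.545 and ln(541) = 6.293; z_{0.14} = -1.08, z_{0.5} = 0.
σ = (6.293 − 5.545)/(0 − (-1.08)) = 0.693.
μ = 5.545 − (-1.08)·0.693 = 6.293.
E[T] = exp(μ + σ²/2) = exp(6.293 + 0.2399) = 688 m³/s.

E[T] ≈ 688 m³/s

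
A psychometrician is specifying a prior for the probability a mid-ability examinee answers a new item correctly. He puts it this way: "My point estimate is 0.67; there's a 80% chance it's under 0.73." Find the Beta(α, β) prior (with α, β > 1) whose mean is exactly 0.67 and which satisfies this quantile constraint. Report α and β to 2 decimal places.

With mean 0.67 fixed, write α = 0.67s, β = 0.33s where s = α+β.
Need P(θ < 0.73) = 0.8 under Beta(0.67s, 0.33s). Normal approximation: (q−m)/√(m(1−m)/s) ≈ z_{0.8} = 0.842, so s ≈ 0.67·0.33·(0.842)²/(0.73−0.67)² = 43.5.
At s = 43.5: P(θ<0.73) ≈ 0.797. Adjusting to match 0.8 gives s ≈ 44.52.
So α = 0.67·44.52 ≈ 29.83, β = 0.33·44.52 ≈ 14.69.

α ≈ 29.83, β ≈ 14.69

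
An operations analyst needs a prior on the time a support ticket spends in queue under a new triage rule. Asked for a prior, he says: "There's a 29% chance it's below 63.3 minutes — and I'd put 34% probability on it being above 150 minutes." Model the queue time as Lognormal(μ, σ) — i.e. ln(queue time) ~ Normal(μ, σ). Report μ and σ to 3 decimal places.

μ ≈ 4.642, σ ≈ 0.893

If T ~ Lognormal(μ,σ) then ln T ~ Normal(μ,σ), so the p-quantile of ln T is μ + z_p·σ.
ln(63.3) = 4.148 and ln(150) = 5.011; z_{0.29} = -0.5534, z_{0.66} = 0.4125.
σ = (5.011 − 4.148)/(0.4125 − (-0.5534)) = 0.893.
μ = 4.148 − (-0.5534)·0.893 = 4.642.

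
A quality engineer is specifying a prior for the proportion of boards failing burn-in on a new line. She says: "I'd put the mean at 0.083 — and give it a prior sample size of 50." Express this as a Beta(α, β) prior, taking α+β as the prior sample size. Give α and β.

α = 4.15, β = 45.85

Under the effective-sample-size interpretation, Beta(α, β) has prior mean α/(α+β) and prior sample size α+β.
So α+β = 50 and α/(α+β) = 0.083, giving α = 0.083·50 = 4.15 and β = 50 − 4.15 = 45.85.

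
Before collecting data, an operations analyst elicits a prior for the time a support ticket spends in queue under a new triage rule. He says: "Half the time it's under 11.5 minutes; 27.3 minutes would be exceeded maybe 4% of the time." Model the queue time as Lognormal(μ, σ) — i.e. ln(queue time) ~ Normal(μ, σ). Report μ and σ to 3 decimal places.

μ ≈ 2.442, σ ≈ 0.494

If T ~ Lognormal(μ,σ) then ln T ~ Normal(μ,σ), so the p-quantile of ln T is μ + z_p·σ.
ln(11.5) = 2.442 and ln(27.3) = 3.307; z_{0.5} = 0, z_{0.96} = 1.751.
σ = (3.307 − 2.442)/(1.751 − (0)) = 0.494.
μ = 2.442 − (0)·0.494 = 2.442.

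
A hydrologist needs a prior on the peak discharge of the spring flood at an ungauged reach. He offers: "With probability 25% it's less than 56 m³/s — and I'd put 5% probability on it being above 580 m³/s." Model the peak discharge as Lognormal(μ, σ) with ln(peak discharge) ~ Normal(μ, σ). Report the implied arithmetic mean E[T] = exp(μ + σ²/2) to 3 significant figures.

If T ~ Lognormal(μ,σ) then ln T ~ Normal(μ,σ), so the p-quantile of ln T is μ + z_p·σ.
ln(56) = 4.025 and ln(580) = 6.363; z_{0.25} = -0.6745, z_{0.95} = 1.645.
σ = (6.363 − 4.025)/(1.645 − (-0.6745)) = 1.008.
μ = 4.025 − (-0.6745)·1.008 = 4.705.
E[T] = exp(μ + σ²/2) = exp(4.705 + 0.5079) = 184 m³/s.

E[T] ≈ 184 m³/s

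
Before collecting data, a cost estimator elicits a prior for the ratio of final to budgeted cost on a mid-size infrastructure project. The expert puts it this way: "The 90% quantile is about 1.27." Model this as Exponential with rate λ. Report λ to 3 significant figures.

λ ≈ 1.81

P(T < 1.27) = 1 − e^(−λ·1.27) = 0.9, so λ = −ln(1−0.9)/1.27 = −ln(0.1)/1.27 = 1.81.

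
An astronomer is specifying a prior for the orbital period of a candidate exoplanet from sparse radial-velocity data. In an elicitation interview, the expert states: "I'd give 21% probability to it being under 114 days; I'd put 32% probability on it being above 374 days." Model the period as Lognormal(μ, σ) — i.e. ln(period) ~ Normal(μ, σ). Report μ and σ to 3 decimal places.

μ ≈ 5.488, σ ≈ 0.932

If T ~ Lognormal(μ,σ) then ln T ~ Normal(μ,σ), so the p-quantile of ln T is μ + z_p·σ.
ln(114) = 4.736 and ln(374) = 5.924; z_{0.21} = -0.8064, z_{0.68} = 0.4677.
σ = (5.924 − 4.736)/(0.4677 − (-0.8064)) = 0.932.
μ = 4.736 − (-0.8064)·0.932 = 5.488.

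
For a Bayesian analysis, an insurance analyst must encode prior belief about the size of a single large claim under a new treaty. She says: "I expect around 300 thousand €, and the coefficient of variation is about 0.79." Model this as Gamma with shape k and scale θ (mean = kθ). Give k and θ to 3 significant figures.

For Gamma(k, scale θ): mean = kθ, variance = kθ², so CV = 1/√k.
CV = 0.79, hence k = 1/CV² = 1.6.
Then θ = mean/k = 300/1.6 = 187.

k ≈ 1.6, θ ≈ 187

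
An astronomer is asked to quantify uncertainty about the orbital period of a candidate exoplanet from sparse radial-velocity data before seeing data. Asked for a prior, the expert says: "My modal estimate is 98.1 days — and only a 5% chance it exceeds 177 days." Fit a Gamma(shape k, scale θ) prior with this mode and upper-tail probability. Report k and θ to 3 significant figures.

k ≈ 9, θ ≈ 12.3

Gamma(k,θ) with k>1 has mode (k−1)θ, so θ = 98.1/(k−1).
Need P(X < 177) = 0.95 with θ tied to k this way. Start at k = 2, θ = 98.1: P(X<177) ≈ 0.538.
Too low — raise k to concentrate. Iterating converges to k ≈ 9.
Then θ = 98.1/(9−1) ≈ 12.3.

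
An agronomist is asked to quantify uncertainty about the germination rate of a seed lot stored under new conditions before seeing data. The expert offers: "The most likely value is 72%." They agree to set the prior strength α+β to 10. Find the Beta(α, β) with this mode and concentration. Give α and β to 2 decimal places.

α = 6.76, β = 3.24

For α,β > 1 the Beta mode is (α−1)/(α+β−2). With α+β = 10, the mode is (α−1)/8.
Set (α−1)/8 = 0.72 → α = 1 + 0.72·8 = 6.76.
β = 10 − α = 3.24.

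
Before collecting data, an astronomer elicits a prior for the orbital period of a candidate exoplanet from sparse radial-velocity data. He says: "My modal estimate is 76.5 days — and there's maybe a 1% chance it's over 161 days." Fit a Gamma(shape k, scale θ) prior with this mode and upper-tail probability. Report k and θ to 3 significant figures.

Gamma(k,θ) with k>1 has mode (k−1)θ, so θ = 76.5/(k−1).
Need P(X < 161) = 0.99 with θ tied to k this way. Start at k = 2, θ = 76.5: P(X<161) ≈ 0.622.
Too low — raise k to concentrate. Iterating converges to k ≈ 9.78.
Then θ = 76.5/(9.78−1) ≈ 8.71.

k ≈ 9.78, θ ≈ 8.71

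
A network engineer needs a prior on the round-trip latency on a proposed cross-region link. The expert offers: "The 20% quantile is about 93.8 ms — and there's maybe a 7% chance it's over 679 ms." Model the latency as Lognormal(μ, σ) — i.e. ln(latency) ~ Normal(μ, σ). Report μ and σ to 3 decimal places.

μ ≈ 5.260, σ ≈ 0.854

If T ~ Lognormal(μ,σ) then ln T ~ Normal(μ,σ), so the p-quantile of ln T is μ + z_p·σ.
ln(93.8) = 4.541 and ln(679) = 6.521; z_{0.2} = -0.8416, z_{0.93} = 1.476.
σ = (6.521 − 4.541)/(1.476 − (-0.8416)) = 0.854.
μ = 4.541 − (-0.8416)·0.854 = 5.260.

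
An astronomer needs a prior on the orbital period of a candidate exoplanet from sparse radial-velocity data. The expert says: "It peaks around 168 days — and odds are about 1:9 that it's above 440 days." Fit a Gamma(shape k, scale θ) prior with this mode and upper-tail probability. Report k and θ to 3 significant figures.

k ≈ 3.07, θ ≈ 81.2

Gamma(k,θ) with k>1 has mode (k−1)θ, so θ = 168/(k−1).
Need P(X < 440) = 0.9 with θ tied to k this way. Start at k = 2, θ = 168: P(X<440) ≈ 0.736.
Too low — raise k to concentrate. Iterating converges to k ≈ 3.07.
Then θ = 168/(3.07−1) ≈ 81.2.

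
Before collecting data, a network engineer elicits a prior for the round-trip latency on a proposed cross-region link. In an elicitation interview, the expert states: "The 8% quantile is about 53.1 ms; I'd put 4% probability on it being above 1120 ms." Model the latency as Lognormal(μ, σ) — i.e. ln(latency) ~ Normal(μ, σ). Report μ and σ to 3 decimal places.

μ ≈ 5.330, σ ≈ 0.966

If T ~ Lognormal(μ,σ) then ln T ~ Normal(μ,σ), so the p-quantile of ln T is μ + z_p·σ.
ln(53.1) = 3.972 and ln(1120) = 7.021; z_{0.08} = -1.405, z_{0.96} = 1.751.
σ = (7.021 − 3.972)/(1.751 − (-1.405)) = 0.966.
μ = 3.972 − (-1.405)·0.966 = 5.330.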